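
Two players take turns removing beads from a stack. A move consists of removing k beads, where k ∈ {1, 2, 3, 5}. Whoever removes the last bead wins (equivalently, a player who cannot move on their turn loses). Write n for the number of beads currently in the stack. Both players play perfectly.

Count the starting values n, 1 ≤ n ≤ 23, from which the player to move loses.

5

Positions with no move are L. A position that does have a move is losing for the player to move precisely when every available move leads to a winning position for the opponent. Fill in the labels:
n=0: no move → L
n=1: →0(L), so W
n=2: →0(L), so W
n=3: →0(L), so W
n=4: →3(W), 2(W), 1(W) — all W, so L
n=5: →4(L), so W
n=6: →4(L), so W
n=7: →4(L), so W
n=8: →7(W), 6(W), 5(W), 3(W) — all W, so L
n=9: →8(L), so W
n=10: →8(L), so W
n=11: →8(L), so W
n=12: →11(W), 10(W), 9(W), 7(W) — all W, so L
n=13: →12(L), so W
n=14: →12(L), so W
n=15: →12(L), so W
n=16: →15(W), 14(W), 13(W), 11(W) — all W, so L
n=17: →16(L), so W
n=18: →16(L), so W
n=19: →16(L), so W
n=20: →19(W), 18(W), 17(W), 15(W) — all W, so L
n=21: →20(L), so W
n=22: →20(L), so W
n=23: →20(L), so W
L entries with 1 ≤ n ≤ 23 (n=0 is outside the asked range and is not counted): n = 4, 8, 12, 16, 20; that makes 5.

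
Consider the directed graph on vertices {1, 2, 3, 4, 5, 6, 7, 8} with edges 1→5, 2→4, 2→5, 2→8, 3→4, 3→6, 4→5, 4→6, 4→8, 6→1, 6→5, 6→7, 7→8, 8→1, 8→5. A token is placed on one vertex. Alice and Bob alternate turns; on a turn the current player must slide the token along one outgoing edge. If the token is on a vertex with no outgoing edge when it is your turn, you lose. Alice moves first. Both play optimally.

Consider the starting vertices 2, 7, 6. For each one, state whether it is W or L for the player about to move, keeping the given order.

Classify positions by backward induction: terminal positions (no move available) are L. From any other position, the mover wins iff some move reaches an L.
Every edge goes from a vertex to one that appears earlier in the order 5, 1, 8, 7, 6, 4, 3, 2, so processing vertices in that order labels each vertex after all of its successors.
5: no outgoing edge → L
1: W (go to 5, an L position)
8: W (go to 5, an L position)
7: L (sole option 8(W) is W)
6: W (go to 7, an L position)
4: W (go to 5, an L position)
3: L (options 4(W), 6(W) are all W)
2: W (go to 5, an L position)

2: W, 7: L, 6: W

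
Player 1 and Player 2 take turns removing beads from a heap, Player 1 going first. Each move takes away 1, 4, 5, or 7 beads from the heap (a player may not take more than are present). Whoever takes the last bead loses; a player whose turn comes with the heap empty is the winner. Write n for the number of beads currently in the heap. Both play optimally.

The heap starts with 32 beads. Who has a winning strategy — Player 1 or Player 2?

Compute win/loss labels from the base case upward. A position with no move is W. Any other position is W if it can reach an L in one move, else L.
n=0: no move; the opponent has just taken the last bead and therefore loses → W
n=1: the only move is to 0(W), a W ⇒ L
n=2: can move to 1, which is L ⇒ W
n=3: the only move is to 2(W), a W ⇒ L
n=4: can move to 3, which is L ⇒ W
n=5: can move to 1, which is L ⇒ W
n=6: can move to 1, which is L ⇒ W
n=7: can move to 3, which is L ⇒ W
n=8: can move to 3, which is L ⇒ W
n=9: moves to 8(W), 5(W), 4(W), 2(W); every one is W ⇒ L
n=10: can move to 9, which is L ⇒ W
n=11: moves to 10(W), 7(W), 6(W), 4(W); every one is W ⇒ L
n=12: can move to 11, which is L ⇒ W
n=13: can move to 9, which is L ⇒ W
n=14: can move to 9, which is L ⇒ W
n=15: can move to 11, which is L ⇒ W
n=16: can move to 11, which is L ⇒ W
n=17: moves to 16(W), 13(W), 12(W), 10(W); every one is W ⇒ L
n=18: can move to 17, which is L ⇒ W
n=19: moves to 18(W), 15(W), 14(W), 12(W); every one is W ⇒ L
n=20: can move to 19, which is L ⇒ W
n=21: can move to 17, which is L ⇒ W
n=22: can move to 17, which is L ⇒ W
n=23: can move to 19, which is L ⇒ W
n=24: can move to 19, which is L ⇒ W
n=25: moves to 24(W), 21(W), 20(W), 18(W); every one is W ⇒ L
n=26: can move to 25, which is L ⇒ W
n=27: moves to 26(W), 23(W), 22(W), 20(W); every one is W ⇒ L
n=28: can move to 27, which is L ⇒ W
n=29: can move to 25, which is L ⇒ W
n=30: can move to 25, which is L ⇒ W
n=31: can move to 27, which is L ⇒ W
n=32: can move to 27, which is L ⇒ W
The starting position 32 is W: Player 1 should remove 5, leaving 27, handing over an L position.

Player 1 wins.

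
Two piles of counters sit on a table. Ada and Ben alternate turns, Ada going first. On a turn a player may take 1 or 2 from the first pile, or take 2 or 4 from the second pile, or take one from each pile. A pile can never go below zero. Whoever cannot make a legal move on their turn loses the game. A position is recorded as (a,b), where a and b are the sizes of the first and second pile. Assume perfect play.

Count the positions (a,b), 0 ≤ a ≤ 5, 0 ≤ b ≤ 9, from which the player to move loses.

Use the standard recursion: the mover loses at a terminal position; elsewhere, the mover wins exactly when some move hands the opponent an L position.
Every move lowers a or b (never raises either), so fill the grid row by row in increasing a, and left to right within a row: each cell's successors are then already labelled.
      b=0  b=1  b=2  b=3  b=4  b=5  b=6  b=7  b=8  b=9
a=0:    L    L    W    W    W    W    L    L    W    W
a=1:    W    W    W    L    L    W    W    W    W    L
a=2:    W    W    L    W    W    W    W    W    L    W
a=3:    L    L    W    W    W    W    L    L    W    W
a=4:    W    W    W    L    L    W    W    W    W    L
a=5:    W    W    L    W    W    W    W    W    L    W
Cells with no legal move (terminal, hence L): (0,0), (0,1).
The remaining L cells, each justified by listing all of its moves:
(0,6): →(0,4)(W), (0,2)(W) — all W, so L
(0,7): →(0,5)(W), (0,3)(W) — all W, so L
(1,3): →(0,3)(W), (1,1)(W), (0,2)(W) — all W, so L
(1,4): →(0,4)(W), (1,2)(W), (1,0)(W), (0,3)(W) — all W, so L
(1,9): →(0,9)(W), (1,7)(W), (1,5)(W), (0,8)(W) — all W, so L
(2,2): →(1,2)(W), (0,2)(W), (2,0)(W), (1,1)(W) — all W, so L
(2,8): →(1,8)(W), (0,8)(W), (2,6)(W), (2,4)(W), (1,7)(W) — all W, so L
(3,0): →(2,0)(W), (1,0)(W) — all W, so L
(3,1): →(2,1)(W), (1,1)(W), (2,0)(W) — all W, so L
(3,6): →(2,6)(W), (1,6)(W), (3,4)(W), (3,2)(W), (2,5)(W) — all W, so L
(3,7): →(2,7)(W), (1,7)(W), (3,5)(W), (3,3)(W), (2,6)(W) — all W, so L
(4,3): →(3,3)(W), (2,3)(W), (4,1)(W), (3,2)(W) — all W, so L
(4,4): →(3,4)(W), (2,4)(W), (4,2)(W), (4,0)(W), (3,3)(W) — all W, so L
(4,9): →(3,9)(W), (2,9)(W), (4,7)(W), (4,5)(W), (3,8)(W) — all W, so L
(5,2): →(4,2)(W), (3,2)(W), (5,0)(W), (4,1)(W) — all W, so L
(5,8): →(4,8)(W), (3,8)(W), (5,6)(W), (5,4)(W), (4,7)(W) — all W, so L
Every other cell has at least one move into one of the L cells above, so it is W.
L cells per row: a=0: 4, a=1: 3, a=2: 2, a=3: 4, a=4: 3, a=5: 2; total 18.

18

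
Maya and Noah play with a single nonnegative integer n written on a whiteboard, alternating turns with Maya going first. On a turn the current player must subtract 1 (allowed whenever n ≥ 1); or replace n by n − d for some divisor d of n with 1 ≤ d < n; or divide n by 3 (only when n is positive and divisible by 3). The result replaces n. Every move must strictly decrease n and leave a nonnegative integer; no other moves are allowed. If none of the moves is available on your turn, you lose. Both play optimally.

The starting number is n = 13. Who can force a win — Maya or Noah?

Noah wins.

Label each position W (a win for the player to move) or L (a loss). A position with no legal move is L; any other position is W exactly when some move reaches an L, and L when every move reaches a W.
n=0: no move → L
n=1: reaches L-position 0 → W
n=2: only reaches 1(W), which is W → L
n=3: reaches L-position 2 → W
n=4: reaches L-position 2 → W
n=5: only reaches 4(W), which is W → L
n=6: reaches L-position 2 → W
n=7: only reaches 6(W), which is W → L
n=8: reaches L-position 7 → W
n=9: only reaches 3(W), 6(W), 8(W), all W → L
n=10: reaches L-position 5 → W
n=11: only reaches 10(W), which is W → L
n=12: reaches L-position 9 → W
n=13: only reaches 12(W), which is W → L
Every move from 13 reaches a W position, so the mover loses.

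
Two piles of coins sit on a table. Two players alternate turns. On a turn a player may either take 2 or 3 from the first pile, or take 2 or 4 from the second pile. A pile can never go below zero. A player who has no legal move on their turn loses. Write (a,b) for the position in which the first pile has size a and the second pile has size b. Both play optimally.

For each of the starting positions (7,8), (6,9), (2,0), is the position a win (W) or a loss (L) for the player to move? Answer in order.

(7,8): L, (6,9): W, (2,0): W

Positions with no move are L. A position that does have a move is losing for the player to move precisely when every available move leads to a winning position for the opponent. Fill in the labels:
No move ever increases a pile, so every position that can arise here has a ≤ 7 and b ≤ 9; it is enough to label the cells with 0 ≤ a ≤ 7 and 0 ≤ b ≤ 9.
Every move lowers a or b (never raises either), so fill the grid row by row in increasing a, and left to right within a row: each cell's successors are then already labelled.
      b=0  b=1  b=2  b=3  b=4  b=5  b=6  b=7  b=8  b=9
a=0:    L    L    W    W    W    W    L    L    W    W
a=1:    L    L    W    W    W    W    L    L    W    W
a=2:    W    W    L    L    W    W    W    W    L    L
a=3:    W    W    L    L    W    W    W    W    L    L
a=4:    W    W    W    W    L    L    W    W    W    W
a=5:    L    L    W    W    W    W    L    L    W    W
a=6:    L    L    W    W    W    W    L    L    W    W
a=7:    W    W    L    L    W    W    W    W    L    L
Cells with no legal move (terminal, hence L): (0,0), (0,1), (1,0), (1,1).
The remaining L cells, each justified by listing all of its moves:
(0,6): moves to (0,4)(W), (0,2)(W); every one is W ⇒ L
(0,7): moves to (0,5)(W), (0,3)(W); every one is W ⇒ L
(1,6): moves to (1,4)(W), (1,2)(W); every one is W ⇒ L
(1,7): moves to (1,5)(W), (1,3)(W); every one is W ⇒ L
(2,2): moves to (0,2)(W), (2,0)(W); every one is W ⇒ L
(2,3): moves to (0,3)(W), (2,1)(W); every one is W ⇒ L
(2,8): moves to (0,8)(W), (2,6)(W), (2,4)(W); every one is W ⇒ L
(2,9): moves to (0,9)(W), (2,7)(W), (2,5)(W); every one is W ⇒ L
(3,2): moves to (1,2)(W), (0,2)(W), (3,0)(W); every one is W ⇒ L
(3,3): moves to (1,3)(W), (0,3)(W), (3,1)(W); every one is W ⇒ L
(3,8): moves to (1,8)(W), (0,8)(W), (3,6)(W), (3,4)(W); every one is W ⇒ L
(3,9): moves to (1,9)(W), (0,9)(W), (3,7)(W), (3,5)(W); every one is W ⇒ L
(4,4): moves to (2,4)(W), (1,4)(W), (4,2)(W), (4,0)(W); every one is W ⇒ L
(4,5): moves to (2,5)(W), (1,5)(W), (4,3)(W), (4,1)(W); every one is W ⇒ L
(5,0): moves to (3,0)(W), (2,0)(W); every one is W ⇒ L
(5,1): moves to (3,1)(W), (2,1)(W); every one is W ⇒ L
(5,6): moves to (3,6)(W), (2,6)(W), (5,4)(W), (5,2)(W); every one is W ⇒ L
(5,7): moves to (3,7)(W), (2,7)(W), (5,5)(W), (5,3)(W); every one is W ⇒ L
(6,0): moves to (4,0)(W), (3,0)(W); every one is W ⇒ L
(6,1): moves to (4,1)(W), (3,1)(W); every one is W ⇒ L
(6,6): moves to (4,6)(W), (3,6)(W), (6,4)(W), (6,2)(W); every one is W ⇒ L
(6,7): moves to (4,7)(W), (3,7)(W), (6,5)(W), (6,3)(W); every one is W ⇒ L
(7,2): moves to (5,2)(W), (4,2)(W), (7,0)(W); every one is W ⇒ L
(7,3): moves to (5,3)(W), (4,3)(W), (7,1)(W); every one is W ⇒ L
(7,8): moves to (5,8)(W), (4,8)(W), (7,6)(W), (7,4)(W); every one is W ⇒ L
(7,9): moves to (5,9)(W), (4,9)(W), (7,7)(W), (7,5)(W); every one is W ⇒ L
Every other cell has at least one move into one of the L cells above, so it is W.
(7,8): one of the L cells justified above, so L
(6,9): the move to (3,9) reaches an L cell, so W
(2,0): the move to (0,0) reaches an L cell, so W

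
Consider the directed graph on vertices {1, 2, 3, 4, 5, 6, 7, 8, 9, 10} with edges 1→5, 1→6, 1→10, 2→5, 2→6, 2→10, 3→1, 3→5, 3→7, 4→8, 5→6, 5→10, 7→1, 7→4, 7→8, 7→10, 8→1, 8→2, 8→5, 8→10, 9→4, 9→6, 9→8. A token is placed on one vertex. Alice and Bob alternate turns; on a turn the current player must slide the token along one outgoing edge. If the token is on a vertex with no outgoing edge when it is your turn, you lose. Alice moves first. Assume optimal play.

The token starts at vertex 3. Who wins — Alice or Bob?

Bob wins.

Use the standard recursion: the mover loses at a terminal position; elsewhere, the mover wins exactly when some move hands the opponent an L position.
Every edge goes from a vertex to one that appears earlier in the order 10, 6, 5, 2, 1, 8, 4, 7, 3, 9, so processing vertices in that order labels each vertex after all of its successors.
10: no outgoing edge → L
6: no outgoing edge → L
5: →6(L), so W
2: →6(L), so W
1: →6(L), so W
8: →10(L), so W
4: →8(W) only, which is W, so L
7: →4(L), so W
3: →7(W), 1(W), 5(W) — all W, so L
9: →4(L), so W
Every move from 3 reaches a W position, so the mover loses.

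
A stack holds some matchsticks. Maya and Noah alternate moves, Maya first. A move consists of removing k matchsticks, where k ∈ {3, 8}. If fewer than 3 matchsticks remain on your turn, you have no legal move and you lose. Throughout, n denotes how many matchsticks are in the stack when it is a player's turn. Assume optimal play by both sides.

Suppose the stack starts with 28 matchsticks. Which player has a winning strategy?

Noah wins.

Work bottom-up. With no move the player to move loses. Otherwise the position is W if at least one move leads to an L position for the opponent, and L if every move leads to a W.
n=0: no move → L
n=1: no move → L
n=2: no move → L
n=3: →0(L), so W
n=4: →1(L), so W
n=5: →2(L), so W
n=6: →3(W) only, which is W, so L
n=7: →4(W) only, which is W, so L
n=8: →0(L), so W
n=9: →6(L), so W
n=10: →7(L), so W
n=11: →8(W), 3(W) — all W, so L
n=12: →9(W), 4(W) — all W, so L
n=13: →10(W), 5(W) — all W, so L
n=14: →11(L), so W
n=15: →12(L), so W
n=16: →13(L), so W
n=17: →14(W), 9(W) — all W, so L
n=18: →15(W), 10(W) — all W, so L
n=19: →11(L), so W
n=20: →17(L), so W
n=21: →18(L), so W
n=22: →19(W), 14(W) — all W, so L
n=23: →20(W), 15(W) — all W, so L
n=24: →21(W), 16(W) — all W, so L
n=25: →22(L), so W
n=26: →23(L), so W
n=27: →24(L), so W
n=28: →25(W), 20(W) — all W, so L
Every move from 28 reaches a W position, so the mover loses.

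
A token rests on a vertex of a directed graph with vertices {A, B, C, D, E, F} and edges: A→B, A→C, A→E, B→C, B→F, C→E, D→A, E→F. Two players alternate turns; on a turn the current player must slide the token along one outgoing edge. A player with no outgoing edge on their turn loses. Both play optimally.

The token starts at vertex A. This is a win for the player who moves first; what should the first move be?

Move to C.

Classify positions by backward induction: terminal positions (no move available) are L. From any other position, the mover wins iff some move reaches an L.
Every edge goes from a vertex to one that appears earlier in the order F, E, C, B, A, D, so processing vertices in that order labels each vertex after all of its successors.
F: no outgoing edge → L
E: W (go to F, an L position)
C: L (sole option E(W) is W)
B: W (go to C, an L position)
A: W (go to C, an L position)
D: L (sole option A(W) is W)
From A, the L positions reachable in one move are: C.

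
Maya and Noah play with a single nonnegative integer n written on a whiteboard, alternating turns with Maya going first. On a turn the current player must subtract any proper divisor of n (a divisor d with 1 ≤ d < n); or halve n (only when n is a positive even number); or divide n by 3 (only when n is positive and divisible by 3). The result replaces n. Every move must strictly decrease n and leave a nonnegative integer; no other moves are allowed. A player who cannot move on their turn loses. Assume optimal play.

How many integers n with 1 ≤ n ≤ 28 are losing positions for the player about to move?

Positions with no move are L. A position that does have a move is losing for the player to move precisely when every available move leads to a winning position for the opponent. Fill in the labels:
n=0: no move → L
n=1: no move → L
n=2: →1(L), so W
n=3: →1(L), so W
n=4: →2(W), 3(W) — all W, so L
n=5: →4(L), so W
n=6: →4(L), so W
n=7: →6(W) only, which is W, so L
n=8: →4(L), so W
n=9: →3(W), 6(W), 8(W) — all W, so L
n=10: →9(L), so W
n=11: →10(W) only, which is W, so L
n=12: →4(L), so W
n=13: →12(W) only, which is W, so L
n=14: →7(L), so W
n=15: →5(W), 10(W), 12(W), 14(W) — all W, so L
n=16: →15(L), so W
n=17: →16(W) only, which is W, so L
n=18: →9(L), so W
n=19: →18(W) only, which is W, so L
n=20: →15(L), so W
n=21: →7(L), so W
n=22: →11(L), so W
n=23: →22(W) only, which is W, so L
n=24: →23(L), so W
n=25: →20(W), 24(W) — all W, so L
n=26: →13(L), so W
n=27: →9(L), so W
n=28: →14(W), 21(W), 24(W), 26(W), 27(W) — all W, so L
L entries with 1 ≤ n ≤ 28 (n=0 is outside the asked range and is not counted): n = 1, 4, 7, 9, 11, 13, 15, 17, 19, 23, 25, 28; that makes 12.

12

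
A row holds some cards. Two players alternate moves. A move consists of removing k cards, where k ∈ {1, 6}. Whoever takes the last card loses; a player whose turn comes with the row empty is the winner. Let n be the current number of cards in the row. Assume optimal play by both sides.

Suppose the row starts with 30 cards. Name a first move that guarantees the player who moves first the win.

Remove 1, leaving 29.

Compute win/loss labels from the base case upward. A position with no move is W. Any other position is W if it can reach an L in one move, else L.
n=0: no move; the opponent has just taken the last card and therefore loses → W
n=1: the only move is to 0(W), a W ⇒ L
n=2: can move to 1, which is L ⇒ W
n=3: the only move is to 2(W), a W ⇒ L
n=4: can move to 3, which is L ⇒ W
n=5: the only move is to 4(W), a W ⇒ L
n=6: can move to 5, which is L ⇒ W
n=7: can move to 1, which is L ⇒ W
n=8: moves to 7(W), 2(W); every one is W ⇒ L
n=9: can move to 8, which is L ⇒ W
n=10: moves to 9(W), 4(W); every one is W ⇒ L
n=11: can move to 10, which is L ⇒ W
n=12: moves to 11(W), 6(W); every one is W ⇒ L
n=13: can move to 12, which is L ⇒ W
n=14: can move to 8, which is L ⇒ W
n=15: moves to 14(W), 9(W); every one is W ⇒ L
n=16: can move to 15, which is L ⇒ W
n=17: moves to 16(W), 11(W); every one is W ⇒ L
n=18: can move to 17, which is L ⇒ W
n=19: moves to 18(W), 13(W); every one is W ⇒ L
n=20: can move to 19, which is L ⇒ W
n=21: can move to 15, which is L ⇒ W
n=22: moves to 21(W), 16(W); every one is W ⇒ L
n=23: can move to 22, which is L ⇒ W
n=24: moves to 23(W), 18(W); every one is W ⇒ L
n=25: can move to 24, which is L ⇒ W
n=26: moves to 25(W), 20(W); every one is W ⇒ L
n=27: can move to 26, which is L ⇒ W
n=28: can move to 22, which is L ⇒ W
n=29: moves to 28(W), 23(W); every one is W ⇒ L
n=30: can move to 29, which is L ⇒ W
From 30, the L positions reachable in one move are: 29, 24. Any move reaching one of these is winning.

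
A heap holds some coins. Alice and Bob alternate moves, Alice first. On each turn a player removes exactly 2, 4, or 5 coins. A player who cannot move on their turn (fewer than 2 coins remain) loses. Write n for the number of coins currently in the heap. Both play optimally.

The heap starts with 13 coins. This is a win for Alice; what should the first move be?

Classify positions by backward induction: terminal positions (no move available) are L. From any other position, the mover wins iff some move reaches an L.
n=0: no move → L
n=1: no move → L
n=2: W (go to 0, an L position)
n=3: W (go to 1, an L position)
n=4: W (go to 0, an L position)
n=5: W (go to 1, an L position)
n=6: W (go to 1, an L position)
n=7: L (options 5(W), 3(W), 2(W) are all W)
n=8: L (options 6(W), 4(W), 3(W) are all W)
n=9: W (go to 7, an L position)
n=10: W (go to 8, an L position)
n=11: W (go to 7, an L position)
n=12: W (go to 8, an L position)
n=13: W (go to 8, an L position)
From 13, the L positions reachable in one move are: 8.

Remove 5, leaving 8.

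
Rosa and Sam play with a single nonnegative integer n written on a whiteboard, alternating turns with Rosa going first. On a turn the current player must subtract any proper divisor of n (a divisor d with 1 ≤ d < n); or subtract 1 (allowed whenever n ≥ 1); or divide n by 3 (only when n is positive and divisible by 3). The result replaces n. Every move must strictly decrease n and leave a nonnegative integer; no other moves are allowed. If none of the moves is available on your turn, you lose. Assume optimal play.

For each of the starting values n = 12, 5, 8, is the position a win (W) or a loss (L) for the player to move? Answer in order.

Work bottom-up. With no move the player to move loses. Otherwise the position is W if at least one move leads to an L position for the opponent, and L if every move leads to a W.
n=0: no move → L
n=1: →0(L), so W
n=2: →1(W) only, which is W, so L
n=3: →2(L), so W
n=4: →2(L), so W
n=5: →4(W) only, which is W, so L
n=6: →2(L), so W
n=7: →6(W) only, which is W, so L
n=8: →7(L), so W
n=9: →3(W), 6(W), 8(W) — all W, so L
n=10: →5(L), so W
n=11: →10(W) only, which is W, so L
n=12: →9(L), so W

12: W, 5: L, 8: W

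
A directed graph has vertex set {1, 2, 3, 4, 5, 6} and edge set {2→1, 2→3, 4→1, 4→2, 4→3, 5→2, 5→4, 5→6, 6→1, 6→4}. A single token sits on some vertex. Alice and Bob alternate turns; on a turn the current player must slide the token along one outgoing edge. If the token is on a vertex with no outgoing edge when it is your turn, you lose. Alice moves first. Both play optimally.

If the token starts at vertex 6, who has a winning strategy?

Alice wins.

Label each position W (a win for the player to move) or L (a loss). A position with no legal move is L; any other position is W exactly when some move reaches an L, and L when every move reaches a W.
Every edge goes from a vertex to one that appears earlier in the order 3, 1, 2, 4, 6, 5, so processing vertices in that order labels each vertex after all of its successors.
3: no outgoing edge → L
1: no outgoing edge → L
2: →1(L), so W
4: →1(L), so W
6: →1(L), so W
5: →6(W), 4(W), 2(W) — all W, so L
From 6 Alice can move to 1, reaching an L position.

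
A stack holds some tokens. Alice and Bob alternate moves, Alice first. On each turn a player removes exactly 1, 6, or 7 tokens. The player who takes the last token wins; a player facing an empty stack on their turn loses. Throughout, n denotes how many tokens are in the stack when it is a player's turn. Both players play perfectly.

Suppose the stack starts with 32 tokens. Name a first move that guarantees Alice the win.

Remove 6, leaving 26.

Classify positions by backward induction: terminal positions (no move available) are L. From any other position, the mover wins iff some move reaches an L.
n=0: no move → L
n=1: →0(L), so W
n=2: →1(W) only, which is W, so L
n=3: →2(L), so W
n=4: →3(W) only, which is W, so L
n=5: →4(L), so W
n=6: →0(L), so W
n=7: →0(L), so W
n=8: →2(L), so W
n=9: →2(L), so W
n=10: →4(L), so W
n=11: →4(L), so W
n=12: →11(W), 6(W), 5(W) — all W, so L
n=13: →12(L), so W
n=14: →13(W), 8(W), 7(W) — all W, so L
n=15: →14(L), so W
n=16: →15(W), 10(W), 9(W) — all W, so L
n=17: →16(L), so W
n=18: →12(L), so W
n=19: →12(L), so W
n=20: →14(L), so W
n=21: →14(L), so W
n=22: →16(L), so W
n=23: →16(L), so W
n=24: →23(W), 18(W), 17(W) — all W, so L
n=25: →24(L), so W
n=26: →25(W), 20(W), 19(W) — all W, so L
n=27: →26(L), so W
n=28: →27(W), 22(W), 21(W) — all W, so L
n=29: →28(L), so W
n=30: →24(L), so W
n=31: →24(L), so W
n=32: →26(L), so W
From 32, the L positions reachable in one move are: 26.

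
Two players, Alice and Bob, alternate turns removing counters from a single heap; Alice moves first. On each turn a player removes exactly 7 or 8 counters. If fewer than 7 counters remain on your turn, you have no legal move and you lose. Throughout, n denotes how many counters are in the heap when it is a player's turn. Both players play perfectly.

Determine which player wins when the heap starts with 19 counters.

Build the W/L table. Terminal = L. A non-terminal position is W if it has a move to some L; otherwise it is L.
n=0: no move → L
n=1: no move → L
n=2: no move → L
n=3: no move → L
n=4: no move → L
n=5: no move → L
n=6: no move → L
n=7: →0(L), so W
n=8: →1(L), so W
n=9: →2(L), so W
n=10: →3(L), so W
n=11: →4(L), so W
n=12: →5(L), so W
n=13: →6(L), so W
n=14: →6(L), so W
n=15: →8(W), 7(W) — all W, so L
n=16: →9(W), 8(W) — all W, so L
n=17: →10(W), 9(W) — all W, so L
n=18: →11(W), 10(W) — all W, so L
n=19: →12(W), 11(W) — all W, so L
The starting position 19 is L: whatever Alice does, the opponent receives a W position.

Bob wins.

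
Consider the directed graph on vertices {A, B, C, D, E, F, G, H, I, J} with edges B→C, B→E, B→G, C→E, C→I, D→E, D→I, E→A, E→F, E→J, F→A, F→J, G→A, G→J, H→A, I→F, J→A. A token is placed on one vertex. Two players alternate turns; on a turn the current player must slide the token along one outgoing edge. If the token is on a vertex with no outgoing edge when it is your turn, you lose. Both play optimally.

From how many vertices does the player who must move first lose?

3

Use the standard recursion: the mover loses at a terminal position; elsewhere, the mover wins exactly when some move hands the opponent an L position.
Every edge goes from a vertex to one that appears earlier in the order A, J, F, E, I, G, C, B, H, D, so processing vertices in that order labels each vertex after all of its successors.
A: no outgoing edge → L
J: W (go to A, an L position)
F: W (go to A, an L position)
E: W (go to A, an L position)
I: L (sole option F(W) is W)
G: W (go to A, an L position)
C: W (go to I, an L position)
B: L (options C(W), G(W), E(W) are all W)
H: W (go to A, an L position)
D: W (go to I, an L position)
The L vertices are A, B, I; that is 3 in all.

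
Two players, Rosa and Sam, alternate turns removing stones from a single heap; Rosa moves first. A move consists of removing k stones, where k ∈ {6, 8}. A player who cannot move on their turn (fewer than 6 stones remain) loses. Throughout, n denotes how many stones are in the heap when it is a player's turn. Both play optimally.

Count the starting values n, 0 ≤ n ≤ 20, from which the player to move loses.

12

Classify positions by backward induction: terminal positions (no move available) are L. From any other position, the mover wins iff some move reaches an L.
n=0: no move → L
n=1: no move → L
n=2: no move → L
n=3: no move → L
n=4: no move → L
n=5: no move → L
n=6: →0(L), so W
n=7: →1(L), so W
n=8: →2(L), so W
n=9: →3(L), so W
n=10: →4(L), so W
n=11: →5(L), so W
n=12: →4(L), so W
n=13: →5(L), so W
n=14: →8(W), 6(W) — all W, so L
n=15: →9(W), 7(W) — all W, so L
n=16: →10(W), 8(W) — all W, so L
n=17: →11(W), 9(W) — all W, so L
n=18: →12(W), 10(W) — all W, so L
n=19: →13(W), 11(W) — all W, so L
n=20: →14(L), so W
L entries with 0 ≤ n ≤ 20: n = 0, 1, 2, 3, 4, 5, 14, 15, 16, 17, 18, 19; that makes 12.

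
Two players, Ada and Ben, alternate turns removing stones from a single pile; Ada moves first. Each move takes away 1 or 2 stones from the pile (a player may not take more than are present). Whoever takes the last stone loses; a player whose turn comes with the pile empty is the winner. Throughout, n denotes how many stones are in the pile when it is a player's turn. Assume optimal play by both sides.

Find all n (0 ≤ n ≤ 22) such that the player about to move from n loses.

Build the W/L table. Terminal = W. A non-terminal position is W if it has a move to some L; otherwise it is L.
n=0: no move; the opponent has just taken the last stone and therefore loses → W
n=1: L (sole option 0(W) is W)
n=2: W (go to 1, an L position)
n=3: W (go to 1, an L position)
n=4: L (options 3(W), 2(W) are all W)
n=5: W (go to 4, an L position)
n=6: W (go to 4, an L position)
n=7: L (options 6(W), 5(W) are all W)
n=8: W (go to 7, an L position)
n=9: W (go to 7, an L position)
n=10: L (options 9(W), 8(W) are all W)
n=11: W (go to 10, an L position)
n=12: W (go to 10, an L position)
n=13: L (options 12(W), 11(W) are all W)
n=14: W (go to 13, an L position)
n=15: W (go to 13, an L position)
n=16: L (options 15(W), 14(W) are all W)
n=17: W (go to 16, an L position)
n=18: W (go to 16, an L position)
n=19: L (options 18(W), 17(W) are all W)
n=20: W (go to 19, an L position)
n=21: W (go to 19, an L position)
n=22: L (options 21(W), 20(W) are all W)
The losing starting values of n are exactly the entries labelled L in this table (8 of them).

1, 4, 7, 10, 13, 16, 19, 22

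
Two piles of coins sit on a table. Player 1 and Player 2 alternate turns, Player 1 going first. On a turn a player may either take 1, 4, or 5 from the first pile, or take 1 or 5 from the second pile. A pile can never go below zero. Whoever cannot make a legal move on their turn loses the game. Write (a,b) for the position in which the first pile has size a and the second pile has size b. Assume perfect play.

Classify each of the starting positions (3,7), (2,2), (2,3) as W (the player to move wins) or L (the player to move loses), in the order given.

(3,7): L, (2,2): L, (2,3): W

Build the W/L table. Terminal = L. A non-terminal position is W if it has a move to some L; otherwise it is L.
No move ever increases a pile, so every position that can arise here has a ≤ 3 and b ≤ 7; it is enough to label the cells with 0 ≤ a ≤ 3 and 0 ≤ b ≤ 7.
Every move lowers a or b (never raises either), so fill the grid row by row in increasing a, and left to right within a row: each cell's successors are then already labelled.
      b=0  b=1  b=2  b=3  b=4  b=5  b=6  b=7
a=0:    L    W    L    W    L    W    L    W
a=1:    W    L    W    L    W    L    W    L
a=2:    L    W    L    W    L    W    L    W
a=3:    W    L    W    L    W    L    W    L
Cells with no legal move (terminal, hence L): (0,0).
The remaining L cells, each justified by listing all of its moves:
(0,2): the only move is to (0,1)(W), a W ⇒ L
(0,4): the only move is to (0,3)(W), a W ⇒ L
(0,6): moves to (0,5)(W), (0,1)(W); every one is W ⇒ L
(1,1): moves to (0,1)(W), (1,0)(W); every one is W ⇒ L
(1,3): moves to (0,3)(W), (1,2)(W); every one is W ⇒ L
(1,5): moves to (0,5)(W), (1,4)(W), (1,0)(W); every one is W ⇒ L
(1,7): moves to (0,7)(W), (1,6)(W), (1,2)(W); every one is W ⇒ L
(2,0): the only move is to (1,0)(W), a W ⇒ L
(2,2): moves to (1,2)(W), (2,1)(W); every one is W ⇒ L
(2,4): moves to (1,4)(W), (2,3)(W); every one is W ⇒ L
(2,6): moves to (1,6)(W), (2,5)(W), (2,1)(W); every one is W ⇒ L
(3,1): moves to (2,1)(W), (3,0)(W); every one is W ⇒ L
(3,3): moves to (2,3)(W), (3,2)(W); every one is W ⇒ L
(3,5): moves to (2,5)(W), (3,4)(W), (3,0)(W); every one is W ⇒ L
(3,7): moves to (2,7)(W), (3,6)(W), (3,2)(W); every one is W ⇒ L
Every other cell has at least one move into one of the L cells above, so it is W.
(3,7): one of the L cells justified above, so L
(2,2): one of the L cells justified above, so L
(2,3): the move to (1,3) reaches an L cell, so W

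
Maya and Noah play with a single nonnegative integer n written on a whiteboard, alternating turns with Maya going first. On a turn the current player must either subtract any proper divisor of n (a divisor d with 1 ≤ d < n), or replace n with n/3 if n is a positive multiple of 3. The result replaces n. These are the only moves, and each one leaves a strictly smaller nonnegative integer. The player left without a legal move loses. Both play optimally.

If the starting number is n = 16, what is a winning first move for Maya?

Label each position W (a win for the player to move) or L (a loss). A position with no legal move is L; any other position is W exactly when some move reaches an L, and L when every move reaches a W.
n=0: no move → L
n=1: no move → L
n=2: →1(L), so W
n=3: →1(L), so W
n=4: →2(W), 3(W) — all W, so L
n=5: →4(L), so W
n=6: →4(L), so W
n=7: →6(W) only, which is W, so L
n=8: →4(L), so W
n=9: →3(W), 6(W), 8(W) — all W, so L
n=10: →9(L), so W
n=11: →10(W) only, which is W, so L
n=12: →4(L), so W
n=13: →12(W) only, which is W, so L
n=14: →7(L), so W
n=15: →5(W), 10(W), 12(W), 14(W) — all W, so L
n=16: →15(L), so W
From 16, the L positions reachable in one move are: 15.

Move to 15.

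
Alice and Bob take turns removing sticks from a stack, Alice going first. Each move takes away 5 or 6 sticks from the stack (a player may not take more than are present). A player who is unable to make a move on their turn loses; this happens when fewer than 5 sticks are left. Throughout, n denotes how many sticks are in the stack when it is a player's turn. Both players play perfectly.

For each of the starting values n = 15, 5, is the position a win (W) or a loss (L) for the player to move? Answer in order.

15: L, 5: W

Label each position W (a win for the player to move) or L (a loss). A position with no legal move is L; any other position is W exactly when some move reaches an L, and L when every move reaches a W.
n=0: no move → L
n=1: no move → L
n=2: no move → L
n=3: no move → L
n=4: no move → L
n=5: →0(L), so W
n=6: →1(L), so W
n=7: →2(L), so W
n=8: →3(L), so W
n=9: →4(L), so W
n=10: →4(L), so W
n=11: →6(W), 5(W) — all W, so L
n=12: →7(W), 6(W) — all W, so L
n=13: →8(W), 7(W) — all W, so L
n=14: →9(W), 8(W) — all W, so L
n=15: →10(W), 9(W) — all W, so L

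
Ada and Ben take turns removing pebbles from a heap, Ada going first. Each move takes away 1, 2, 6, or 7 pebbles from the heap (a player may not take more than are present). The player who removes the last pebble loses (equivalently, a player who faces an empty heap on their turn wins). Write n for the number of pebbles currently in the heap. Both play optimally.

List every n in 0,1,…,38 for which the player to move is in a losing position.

Work bottom-up. With no move the player to move wins. Otherwise the position is W if at least one move leads to an L position for the opponent, and L if every move leads to a W.
n=0: no move; the opponent has just taken the last pebble and therefore loses → W
n=1: L (sole option 0(W) is W)
n=2: W (go to 1, an L position)
n=3: W (go to 1, an L position)
n=4: L (options 3(W), 2(W) are all W)
n=5: W (go to 4, an L position)
n=6: W (go to 4, an L position)
n=7: W (go to 1, an L position)
n=8: W (go to 1, an L position)
n=9: L (options 8(W), 7(W), 3(W), 2(W) are all W)
n=10: W (go to 9, an L position)
n=11: W (go to 9, an L position)
n=12: L (options 11(W), 10(W), 6(W), 5(W) are all W)
n=13: W (go to 12, an L position)
n=14: W (go to 12, an L position)
n=15: W (go to 9, an L position)
n=16: W (go to 9, an L position)
n=17: L (options 16(W), 15(W), 11(W), 10(W) are all W)
n=18: W (go to 17, an L position)
n=19: W (go to 17, an L position)
n=20: L (options 19(W), 18(W), 14(W), 13(W) are all W)
n=21: W (go to 20, an L position)
n=22: W (go to 20, an L position)
n=23: W (go to 17, an L position)
n=24: W (go to 17, an L position)
n=25: L (options 24(W), 23(W), 19(W), 18(W) are all W)
n=26: W (go to 25, an L position)
n=27: W (go to 25, an L position)
n=28: L (options 27(W), 26(W), 22(W), 21(W) are all W)
n=29: W (go to 28, an L position)
n=30: W (go to 28, an L position)
n=31: W (go to 25, an L position)
n=32: W (go to 25, an L position)
n=33: L (options 32(W), 31(W), 27(W), 26(W) are all W)
n=34: W (go to 33, an L position)
n=35: W (go to 33, an L position)
n=36: L (options 35(W), 34(W), 30(W), 29(W) are all W)
n=37: W (go to 36, an L position)
n=38: W (go to 36, an L position)
The losing starting values of n are exactly the entries labelled L in this table (10 of them).

1, 4, 9, 12, 17, 20, 25, 28, 33, 36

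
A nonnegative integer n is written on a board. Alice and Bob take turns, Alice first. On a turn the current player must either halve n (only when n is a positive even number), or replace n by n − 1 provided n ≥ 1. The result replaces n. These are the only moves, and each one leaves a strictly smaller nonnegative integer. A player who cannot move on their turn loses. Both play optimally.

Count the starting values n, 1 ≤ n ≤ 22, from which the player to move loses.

Work bottom-up. With no move the player to move loses. Otherwise the position is W if at least one move leads to an L position for the opponent, and L if every move leads to a W.
n=0: no move → L
n=1: can move to 0, which is L ⇒ W
n=2: the only move is to 1(W), a W ⇒ L
n=3: can move to 2, which is L ⇒ W
n=4: can move to 2, which is L ⇒ W
n=5: the only move is to 4(W), a W ⇒ L
n=6: can move to 5, which is L ⇒ W
n=7: the only move is to 6(W), a W ⇒ L
n=8: can move to 7, which is L ⇒ W
n=9: the only move is to 8(W), a W ⇒ L
n=10: can move to 5, which is L ⇒ W
n=11: the only move is to 10(W), a W ⇒ L
n=12: can move to 11, which is L ⇒ W
n=13: the only move is to 12(W), a W ⇒ L
n=14: can move to 7, which is L ⇒ W
n=15: the only move is to 14(W), a W ⇒ L
n=16: can move to 15, which is L ⇒ W
n=17: the only move is to 16(W), a W ⇒ L
n=18: can move to 9, which is L ⇒ W
n=19: the only move is to 18(W), a W ⇒ L
n=20: can move to 19, which is L ⇒ W
n=21: the only move is to 20(W), a W ⇒ L
n=22: can move to 11, which is L ⇒ W
L entries with 1 ≤ n ≤ 22 (n=0 is outside the asked range and is not counted): n = 2, 5, 7, 9, 11, 13, 15, 17, 19, 21; that makes 10.

10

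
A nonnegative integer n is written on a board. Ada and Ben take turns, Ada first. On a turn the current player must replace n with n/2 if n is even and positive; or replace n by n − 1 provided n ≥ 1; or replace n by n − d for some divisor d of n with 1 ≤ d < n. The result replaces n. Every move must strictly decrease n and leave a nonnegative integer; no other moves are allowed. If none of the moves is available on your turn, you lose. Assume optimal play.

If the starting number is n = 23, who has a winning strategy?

Work bottom-up. With no move the player to move loses. Otherwise the position is W if at least one move leads to an L position for the opponent, and L if every move leads to a W.
n=0: no move → L
n=1: can move to 0, which is L ⇒ W
n=2: the only move is to 1(W), a W ⇒ L
n=3: can move to 2, which is L ⇒ W
n=4: can move to 2, which is L ⇒ W
n=5: the only move is to 4(W), a W ⇒ L
n=6: can move to 5, which is L ⇒ W
n=7: the only move is to 6(W), a W ⇒ L
n=8: can move to 7, which is L ⇒ W
n=9: moves to 6(W), 8(W); every one is W ⇒ L
n=10: can move to 5, which is L ⇒ W
n=11: the only move is to 10(W), a W ⇒ L
n=12: can move to 9, which is L ⇒ W
n=13: the only move is to 12(W), a W ⇒ L
n=14: can move to 7, which is L ⇒ W
n=15: moves to 10(W), 12(W), 14(W); every one is W ⇒ L
n=16: can move to 15, which is L ⇒ W
n=17: the only move is to 16(W), a W ⇒ L
n=18: can move to 9, which is L ⇒ W
n=19: the only move is to 18(W), a W ⇒ L
n=20: can move to 15, which is L ⇒ W
n=21: moves to 14(W), 18(W), 20(W); every one is W ⇒ L
n=22: can move to 11, which is L ⇒ W
n=23: the only move is to 22(W), a W ⇒ L
The starting position 23 is L: whatever Ada does, the opponent receives a W position.

Ben wins.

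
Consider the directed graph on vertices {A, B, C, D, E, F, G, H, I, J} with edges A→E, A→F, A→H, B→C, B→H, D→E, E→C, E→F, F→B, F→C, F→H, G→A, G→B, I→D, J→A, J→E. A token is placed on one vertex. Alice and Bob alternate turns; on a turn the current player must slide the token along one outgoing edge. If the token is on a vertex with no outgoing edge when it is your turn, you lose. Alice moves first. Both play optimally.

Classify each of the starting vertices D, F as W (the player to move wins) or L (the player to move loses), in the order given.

Label each position W (a win for the player to move) or L (a loss). A position with no legal move is L; any other position is W exactly when some move reaches an L, and L when every move reaches a W.
Every edge goes from a vertex to one that appears earlier in the order C, H, B, F, E, A, J, G, D, I, so processing vertices in that order labels each vertex after all of its successors.
C: no outgoing edge → L
H: no outgoing edge → L
B: →H(L), so W
F: →H(L), so W
E: →C(L), so W
A: →H(L), so W
J: →A(W), E(W) — all W, so L
G: →A(W), B(W) — all W, so L
D: →E(W) only, which is W, so L
I: →D(L), so W

D: L, F: W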